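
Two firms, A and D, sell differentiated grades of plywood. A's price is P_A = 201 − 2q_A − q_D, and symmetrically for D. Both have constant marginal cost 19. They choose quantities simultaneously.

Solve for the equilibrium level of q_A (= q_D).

36.4

Firm A's profit: π = q_A(201 − 2q_A − q_D) − 19q_A.
∂π/∂q_A = 182 − 4q_A − q_D = 0 ⇒ q_A = 45.5 − 0.25q_D.
By symmetry q_D = q_A; substituting into the reaction function, 1.25q_A = 45.5 and q_A = 36.4.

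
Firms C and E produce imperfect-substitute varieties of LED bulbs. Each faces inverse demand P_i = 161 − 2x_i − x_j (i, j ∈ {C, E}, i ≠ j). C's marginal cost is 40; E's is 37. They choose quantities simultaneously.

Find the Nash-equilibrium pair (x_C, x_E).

Firm C's profit: π = x_C(161 − 2x_C − x_E) − 40x_C.
∂π/∂x_C = 121 − 4x_C − x_E = 0 ⇒ x_C = 30.25 − 0.25x_E.
Similarly x_E = 31 − 0.25x_C.
Plugging x_E into C's best response: x_C = 30.25 − 0.25(31 − 0.25x_C) ⇒ 0.9375x_C = 22.5, so x_C = 24.
Then x_E = 31 − 0.25·24 = 25.

24, 25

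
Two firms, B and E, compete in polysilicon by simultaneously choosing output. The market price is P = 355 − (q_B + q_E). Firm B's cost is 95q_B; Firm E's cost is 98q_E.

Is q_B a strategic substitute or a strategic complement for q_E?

Firm B's profit: π = q_B(355 − (q_B + q_E)) − 95q_B.
∂π/∂q_B = 260 − 2q_B − q_E = 0, so q_B = 130 − 0.5q_E.
The best-response slope dq_B/dq_E = −0.5 < 0: the reaction function is downward-sloping, so the choices are strategic substitutes.

strategic substitutes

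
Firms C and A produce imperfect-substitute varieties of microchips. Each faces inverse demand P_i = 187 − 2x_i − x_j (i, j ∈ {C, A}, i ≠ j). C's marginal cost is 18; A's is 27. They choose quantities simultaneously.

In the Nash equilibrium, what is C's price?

Firm C's profit: π = x_C(187 − 2x_C − x_A) − 18x_C.
∂π/∂x_C = 169 − 4x_C − x_A = 0 ⇒ x_C = 42.25 − 0.25x_A.
Similarly x_A = 40 − 0.25x_C.
Substituting the second reaction function into the first: x_C = 42.25 − 0.25(40 − 0.25x_C), which gives 0.9375x_C = 32.25 ⇒ x_C = 34.4.
Then x_A = 40 − 0.25·34.4 = 31.4.
P_C = 187 − 2·34.4 − 31.4 = 86.8.

86.8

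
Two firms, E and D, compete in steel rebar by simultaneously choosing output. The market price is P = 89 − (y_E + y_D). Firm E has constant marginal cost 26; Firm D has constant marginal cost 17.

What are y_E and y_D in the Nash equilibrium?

Firm E's profit: π = y_E(89 − (y_E + y_D)) − 26y_E.
∂π/∂y_E = 63 − 2y_E − y_D = 0, so y_E = 31.5 − 0.5y_D.
By the same steps for D: y_D = 36 − 0.5y_E.
Solving the two reaction functions simultaneously: (1 − (−0.5)(−0.5))y_E = 31.5 − 0.5·36, so 0.75y_E = 13.5 and y_E = 18.
Then y_D = 36 − 0.5·18 = 27.

18, 27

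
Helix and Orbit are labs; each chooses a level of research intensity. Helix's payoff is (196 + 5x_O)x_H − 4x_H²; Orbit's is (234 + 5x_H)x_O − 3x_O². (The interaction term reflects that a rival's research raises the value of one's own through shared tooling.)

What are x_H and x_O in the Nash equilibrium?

102, 124

Expanding Helix's payoff: 196x_H + 5x_Ox_H − 4x_H².
∂π/∂x_H = 196 + 5x_O − 8x_H = 0, so x_H = 24.5 + 0.625x_O.
Likewise for Orbit: x_O = 39 + (5/6)x_H.
Plugging x_O into Helix's best response: x_H = 24.5 + 0.625(39 + (5/6)x_H) ⇒ (23/48)x_H = 48.875, so x_H = 102.
Then x_O = 39 + (5/6)·102 = 124.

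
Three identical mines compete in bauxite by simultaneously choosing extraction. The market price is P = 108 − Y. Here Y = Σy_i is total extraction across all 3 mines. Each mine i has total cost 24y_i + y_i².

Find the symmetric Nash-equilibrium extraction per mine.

14

A representative mine's profit is π_i = y_i(108 − Y) − 24y_i − y_i², with Y = y_i + Σ_{j≠i} y_j.
First-order condition: 84 − 4y_i − Σ_{j≠i} y_j = 0.
With identical mines, set every y_j = y: then 84 − 4y − 2y = 0, i.e. y = 84/6 = 14.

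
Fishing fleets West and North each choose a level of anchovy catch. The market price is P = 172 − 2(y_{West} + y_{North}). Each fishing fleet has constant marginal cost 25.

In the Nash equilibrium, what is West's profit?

1200.5

Fishing fleet West's profit: π = y_{West}(172 − 2(y_{West} + y_{North})) − 25y_{West}.
∂π/∂y_{West} = 147 − 4y_{West} − 2y_{North} = 0, so y_{West} = 36.75 − 0.5y_{North}.
The game is symmetric, so in equilibrium y_{North} = y_{West}: the reaction function gives 1.5y_{West} = 36.75, hence y_{West} = 24.5.
Price P = 172 − 2·49 = 74.
West's profit: (74 − 25)·24.5 = 1200.5.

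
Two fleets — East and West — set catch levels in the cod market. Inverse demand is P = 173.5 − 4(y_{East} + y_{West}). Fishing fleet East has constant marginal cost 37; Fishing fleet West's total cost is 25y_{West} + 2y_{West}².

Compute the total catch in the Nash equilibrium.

Fishing fleet East's profit: π = y_{East}(173.5 − 4(y_{East} + y_{West})) − 37y_{East}.
∂π/∂y_{East} = 136.5 − 8y_{East} − 4y_{West} = 0, so y_{East} = 17.0625 − 0.5y_{West}.
For West: ∂π/∂y_{West} = 148.5 − 12y_{West} − 4y_{East} = 0 ⇒ y_{West} = 12.375 − (1/3)y_{East}.
Plugging y_{West} into East's best response: y_{East} = 17.0625 − 0.5(12.375 − (1/3)y_{East}) ⇒ (5/6)y_{East} = 10.875, so y_{East} = 13.05.
Then y_{West} = 12.375 − (1/3)·13.05 = 8.025.
Total catch: 13.05 + 8.025 = 21.075.

21.075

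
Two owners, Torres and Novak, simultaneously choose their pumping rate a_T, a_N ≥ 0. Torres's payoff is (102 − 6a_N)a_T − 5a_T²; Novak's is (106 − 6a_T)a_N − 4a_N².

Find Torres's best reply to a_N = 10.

Expanding Torres's payoff: 102a_T − 6a_Na_T − 5a_T².
∂π/∂a_T = 102 − 6a_N − 10a_T = 0, so a_T = 10.2 − 0.6a_N.
At a_N = 10: a_T = 10.2 − 0.6·10 = 4.2.

4.2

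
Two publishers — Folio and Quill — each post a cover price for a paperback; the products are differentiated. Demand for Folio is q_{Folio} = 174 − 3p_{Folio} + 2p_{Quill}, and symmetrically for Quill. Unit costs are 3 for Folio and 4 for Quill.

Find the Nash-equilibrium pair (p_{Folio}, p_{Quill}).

45.9375, 46.3125

Folio's profit: π = (p_{Folio} − 3)(174 − 3p_{Folio} + 2p_{Quill}).
∂π/∂p_{Folio} = 183 − 6p_{Folio} + 2p_{Quill} = 0 ⇒ p_{Folio} = 30.5 + (1/3)p_{Quill}.
Similarly p_{Quill} = 31 + (1/3)p_{Folio}.
Substituting the second reaction function into the first: p_{Folio} = 30.5 + (1/3)(31 + (1/3)p_{Folio}), which gives (8/9)p_{Folio} = 245/6 ⇒ p_{Folio} = 45.9375.
Then p_{Quill} = 31 + (1/3)·45.9375 = 46.3125.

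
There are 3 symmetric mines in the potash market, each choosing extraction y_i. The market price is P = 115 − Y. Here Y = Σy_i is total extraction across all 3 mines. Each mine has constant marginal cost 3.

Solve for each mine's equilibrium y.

28

A representative mine's profit is π_i = y_i(115 − Y) − 3y_i, with Y = y_i + Σ_{j≠i} y_j.
First-order condition: 112 − 2y_i − Σ_{j≠i} y_j = 0.
In a symmetric equilibrium every mine chooses the same y, so Σ_{j≠i} y_j = 2y. The condition becomes 112 − 4y = 0, giving y = 112/4 = 28.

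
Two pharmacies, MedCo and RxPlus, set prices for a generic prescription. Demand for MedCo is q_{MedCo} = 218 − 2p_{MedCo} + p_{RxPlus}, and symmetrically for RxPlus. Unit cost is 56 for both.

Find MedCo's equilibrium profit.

5832

MedCo's profit: π = (p_{MedCo} − 56)(218 − 2p_{MedCo} + p_{RxPlus}).
∂π/∂p_{MedCo} = 330 − 4p_{MedCo} + p_{RxPlus} = 0 ⇒ p_{MedCo} = 82.5 + 0.25p_{RxPlus}.
By symmetry p_{RxPlus} = p_{MedCo}; substituting into the reaction function, 0.75p_{MedCo} = 82.5 and p_{MedCo} = 110.
q_{MedCo} = 218 − 2·110 + 110 = 108.
Profit = (110 − 56)·108 = 5832.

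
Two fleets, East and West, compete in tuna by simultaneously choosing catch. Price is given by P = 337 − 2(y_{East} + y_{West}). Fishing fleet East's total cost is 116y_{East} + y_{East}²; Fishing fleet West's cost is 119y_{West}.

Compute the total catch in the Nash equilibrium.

65.7

Fishing fleet East's profit: π = y_{East}(337 − 2(y_{East} + y_{West})) − 116y_{East} − y_{East}².
∂π/∂y_{East} = 221 − 6y_{East} − 2y_{West} = 0, so y_{East} = 221/6 − (1/3)y_{West}.
For West: ∂π/∂y_{West} = 218 − 4y_{West} − 2y_{East} = 0 ⇒ y_{West} = 54.5 − 0.5y_{East}.
Plugging y_{West} into East's best response: y_{East} = 221/6 − (1/3)(54.5 − 0.5y_{East}) ⇒ (5/6)y_{East} = 56/3, so y_{East} = 22.4.
Then y_{West} = 54.5 − 0.5·22.4 = 43.3.
Total catch: 22.4 + 43.3 = 65.7.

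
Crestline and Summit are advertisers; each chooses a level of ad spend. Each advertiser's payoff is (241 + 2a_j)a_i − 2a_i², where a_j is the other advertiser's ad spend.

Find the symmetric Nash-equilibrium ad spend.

120.5

Crestline's payoff is (241 + 2a_S)a_C − 2a_C².
∂π/∂a_C = 241 + 2a_S − 4a_C = 0, so a_C = 60.25 + 0.5a_S.
Setting a_C = a_S in the reaction function: a_C = 60.25 + 0.5a_C, so a_C = 60.25 / 0.5 = 120.5.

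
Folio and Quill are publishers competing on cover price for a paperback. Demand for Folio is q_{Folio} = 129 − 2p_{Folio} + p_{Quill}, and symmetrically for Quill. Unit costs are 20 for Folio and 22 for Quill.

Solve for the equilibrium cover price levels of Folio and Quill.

56.6, 57.4

Folio's profit: π = (p_{Folio} − 20)(129 − 2p_{Folio} + p_{Quill}).
∂π/∂p_{Folio} = 169 − 4p_{Folio} + p_{Quill} = 0 ⇒ p_{Folio} = 42.25 + 0.25p_{Quill}.
Similarly p_{Quill} = 43.25 + 0.25p_{Folio}.
Solving the two reaction functions simultaneously: (1 − (0.25)(0.25))p_{Folio} = 42.25 + 0.25·43.25, so 0.9375p_{Folio} = 53.0625 and p_{Folio} = 56.6.
Then p_{Quill} = 43.25 + 0.25·56.6 = 57.4.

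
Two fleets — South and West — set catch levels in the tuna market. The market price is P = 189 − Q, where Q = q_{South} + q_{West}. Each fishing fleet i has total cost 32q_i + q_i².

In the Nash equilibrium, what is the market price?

Fishing fleet South's profit: π = q_{South}(189 − (q_{South} + q_{West})) − 32q_{South} − q_{South}².
∂π/∂q_{South} = 157 − 4q_{South} − q_{West} = 0, so q_{South} = 39.25 − 0.25q_{West}.
The game is symmetric, so in equilibrium q_{West} = q_{South}: the reaction function gives 1.25q_{South} = 39.25, hence q_{South} = 31.4.
Equilibrium price: P = 189 − 62.8 = 126.2.

126.2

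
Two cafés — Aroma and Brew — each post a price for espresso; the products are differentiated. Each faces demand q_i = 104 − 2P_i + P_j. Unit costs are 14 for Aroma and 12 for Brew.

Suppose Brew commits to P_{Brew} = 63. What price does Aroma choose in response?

48.75

Aroma's profit: π = (P_{Aroma} − 14)(104 − 2P_{Aroma} + P_{Brew}).
∂π/∂P_{Aroma} = 132 − 4P_{Aroma} + P_{Brew} = 0 ⇒ P_{Aroma} = 33 + 0.25P_{Brew}.
At P_{Brew} = 63: P_{Aroma} = 33 + 0.25·63 = 48.75.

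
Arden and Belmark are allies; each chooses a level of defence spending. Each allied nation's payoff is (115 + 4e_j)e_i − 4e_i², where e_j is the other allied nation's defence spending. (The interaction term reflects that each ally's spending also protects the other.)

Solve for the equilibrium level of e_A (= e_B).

28.75

Arden's payoff is (115 + 4e_B)e_A − 4e_A².
∂π/∂e_A = 115 + 4e_B − 8e_A = 0, so e_A = 14.375 + 0.5e_B.
The game is symmetric, so in equilibrium e_B = e_A: the reaction function gives 0.5e_A = 14.375, hence e_A = 28.75.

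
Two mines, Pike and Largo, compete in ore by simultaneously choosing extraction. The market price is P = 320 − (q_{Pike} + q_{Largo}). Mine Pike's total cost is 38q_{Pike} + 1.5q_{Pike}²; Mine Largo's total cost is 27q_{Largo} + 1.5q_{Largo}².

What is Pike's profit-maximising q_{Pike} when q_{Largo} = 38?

Mine Pike's profit: π = q_{Pike}(320 − (q_{Pike} + q_{Largo})) − 38q_{Pike} − 1.5q_{Pike}².
∂π/∂q_{Pike} = 282 − 5q_{Pike} − q_{Largo} = 0, so q_{Pike} = 56.4 − 0.2q_{Largo}.
At q_{Largo} = 38: q_{Pike} = 56.4 − 0.2·38 = 48.8.

48.8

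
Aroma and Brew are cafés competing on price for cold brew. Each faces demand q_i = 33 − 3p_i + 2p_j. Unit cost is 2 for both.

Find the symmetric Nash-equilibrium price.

Aroma's profit: π = (p_{Aroma} − 2)(33 − 3p_{Aroma} + 2p_{Brew}).
∂π/∂p_{Aroma} = 39 − 6p_{Aroma} + 2p_{Brew} = 0 ⇒ p_{Aroma} = 6.5 + (1/3)p_{Brew}.
Setting p_{Aroma} = p_{Brew} in the reaction function: p_{Aroma} = 6.5 + (1/3)p_{Aroma}, so p_{Aroma} = 6.5 / (2/3) = 9.75.

9.75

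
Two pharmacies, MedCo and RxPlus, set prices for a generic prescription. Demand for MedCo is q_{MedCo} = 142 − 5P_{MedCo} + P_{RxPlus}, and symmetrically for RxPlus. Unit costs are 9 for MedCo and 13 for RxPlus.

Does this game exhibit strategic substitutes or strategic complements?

MedCo's profit: π = (P_{MedCo} − 9)(142 − 5P_{MedCo} + P_{RxPlus}).
∂π/∂P_{MedCo} = 187 − 10P_{MedCo} + P_{RxPlus} = 0 ⇒ P_{MedCo} = 18.7 + 0.1P_{RxPlus}.
The best-response slope dP_{MedCo}/dP_{RxPlus} = 0.1 > 0: the reaction function is upward-sloping, so the choices are strategic complements.

strategic complements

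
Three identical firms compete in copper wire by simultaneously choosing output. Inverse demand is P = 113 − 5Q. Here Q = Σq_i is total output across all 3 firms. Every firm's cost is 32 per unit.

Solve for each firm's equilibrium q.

A representative firm's profit is π_i = q_i(113 − 5Q) − 32q_i, with Q = q_i + Σ_{j≠i} q_j.
First-order condition: 81 − 10q_i − 5Σ_{j≠i} q_j = 0.
Imposing symmetry (q_j = q for all j) turns Σ_{j≠i} q_j into 2q, so 81 = 20q and q = 4.05.

4.05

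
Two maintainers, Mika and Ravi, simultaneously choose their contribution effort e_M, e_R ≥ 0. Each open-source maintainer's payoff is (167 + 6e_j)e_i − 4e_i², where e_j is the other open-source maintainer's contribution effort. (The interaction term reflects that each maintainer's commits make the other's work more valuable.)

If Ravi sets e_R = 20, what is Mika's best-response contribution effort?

35.875

Mika's payoff is (167 + 6e_R)e_M − 4e_M².
∂π/∂e_M = 167 + 6e_R − 8e_M = 0, so e_M = 20.875 + 0.75e_R.
At e_R = 20: e_M = 20.875 + 0.75·20 = 35.875.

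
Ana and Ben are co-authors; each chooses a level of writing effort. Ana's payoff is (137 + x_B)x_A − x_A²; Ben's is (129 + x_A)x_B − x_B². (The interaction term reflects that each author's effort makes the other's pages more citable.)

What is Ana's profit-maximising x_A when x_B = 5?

71

Expanding Ana's payoff: 137x_A + x_Bx_A − x_A².
∂π/∂x_A = 137 + x_B − 2x_A = 0, so x_A = 68.5 + 0.5x_B.
At x_B = 5: x_A = 68.5 + 0.5·5 = 71.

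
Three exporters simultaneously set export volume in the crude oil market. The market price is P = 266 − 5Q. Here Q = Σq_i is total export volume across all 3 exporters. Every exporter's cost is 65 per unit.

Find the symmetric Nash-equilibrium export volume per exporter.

10.05

A representative exporter's profit is π_i = q_i(266 − 5Q) − 65q_i, with Q = q_i + Σ_{j≠i} q_j.
First-order condition: 201 − 10q_i − 5Σ_{j≠i} q_j = 0.
In a symmetric equilibrium every exporter chooses the same q, so Σ_{j≠i} q_j = 2q. The condition becomes 201 − 20q = 0, giving q = 201/20 = 10.05.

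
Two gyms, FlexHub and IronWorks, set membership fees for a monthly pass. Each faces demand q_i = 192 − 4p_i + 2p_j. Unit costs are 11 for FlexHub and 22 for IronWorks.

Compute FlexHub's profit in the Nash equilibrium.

FlexHub's profit: π = (p_{FlexHub} − 11)(192 − 4p_{FlexHub} + 2p_{IronWorks}).
∂π/∂p_{FlexHub} = 236 − 8p_{FlexHub} + 2p_{IronWorks} = 0 ⇒ p_{FlexHub} = 29.5 + 0.25p_{IronWorks}.
Similarly p_{IronWorks} = 35 + 0.25p_{FlexHub}.
Plugging p_{IronWorks} into FlexHub's best response: p_{FlexHub} = 29.5 + 0.25(35 + 0.25p_{FlexHub}) ⇒ 0.9375p_{FlexHub} = 38.25, so p_{FlexHub} = 40.8.
Then p_{IronWorks} = 35 + 0.25·40.8 = 45.2.
q_{FlexHub} = 192 − 4·40.8 + 2·45.2 = 119.2.
Profit = (40.8 − 11)·119.2 = 3552.16.

3552.16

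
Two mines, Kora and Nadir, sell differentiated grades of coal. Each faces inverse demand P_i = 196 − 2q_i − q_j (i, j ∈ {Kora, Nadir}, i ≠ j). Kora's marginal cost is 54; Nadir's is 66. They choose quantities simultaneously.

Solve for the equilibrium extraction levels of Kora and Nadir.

Mine Kora's profit: π = q_{Kora}(196 − 2q_{Kora} − q_{Nadir}) − 54q_{Kora}.
∂π/∂q_{Kora} = 142 − 4q_{Kora} − q_{Nadir} = 0 ⇒ q_{Kora} = 35.5 − 0.25q_{Nadir}.
Similarly q_{Nadir} = 32.5 − 0.25q_{Kora}.
Plugging q_{Nadir} into Kora's best response: q_{Kora} = 35.5 − 0.25(32.5 − 0.25q_{Kora}) ⇒ 0.9375q_{Kora} = 27.375, so q_{Kora} = 29.2.
Then q_{Nadir} = 32.5 − 0.25·29.2 = 25.2.

29.2, 25.2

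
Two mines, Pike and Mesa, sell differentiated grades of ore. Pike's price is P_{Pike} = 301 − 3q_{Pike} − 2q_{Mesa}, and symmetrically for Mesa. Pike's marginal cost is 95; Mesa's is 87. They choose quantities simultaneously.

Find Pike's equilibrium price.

170.75

Mine Pike's profit: π = q_{Pike}(301 − 3q_{Pike} − 2q_{Mesa}) − 95q_{Pike}.
∂π/∂q_{Pike} = 206 − 6q_{Pike} − 2q_{Mesa} = 0 ⇒ q_{Pike} = 103/3 − (1/3)q_{Mesa}.
Similarly q_{Mesa} = 107/3 − (1/3)q_{Pike}.
Solving the two reaction functions simultaneously: (1 − (−1/3)(−1/3))q_{Pike} = 103/3 − (1/3)·(107/3), so (8/9)q_{Pike} = 202/9 and q_{Pike} = 25.25.
Then q_{Mesa} = 107/3 − (1/3)·25.25 = 27.25.
P_{Pike} = 301 − 3·25.25 − 2·27.25 = 170.75.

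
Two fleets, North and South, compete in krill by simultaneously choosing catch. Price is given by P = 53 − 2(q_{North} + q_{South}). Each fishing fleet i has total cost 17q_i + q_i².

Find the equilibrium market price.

35

Fishing fleet North's profit: π = q_{North}(53 − 2(q_{North} + q_{South})) − 17q_{North} − q_{North}².
∂π/∂q_{North} = 36 − 6q_{North} − 2q_{South} = 0, so q_{North} = 6 − (1/3)q_{South}.
The game is symmetric, so in equilibrium q_{South} = q_{North}: the reaction function gives (4/3)q_{North} = 6, hence q_{North} = 4.5.
Equilibrium price: P = 53 − 2·9 = 35.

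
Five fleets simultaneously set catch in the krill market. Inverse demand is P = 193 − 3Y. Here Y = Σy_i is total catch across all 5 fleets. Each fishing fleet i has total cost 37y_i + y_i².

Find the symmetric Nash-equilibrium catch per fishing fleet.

7.8

A representative fishing fleet's profit is π_i = y_i(193 − 3Y) − 37y_i − y_i², with Y = y_i + Σ_{j≠i} y_j.
First-order condition: 156 − 8y_i − 3Σ_{j≠i} y_j = 0.
Imposing symmetry (y_j = y for all j) turns Σ_{j≠i} y_j into 4y, so 156 = 20y and y = 7.8.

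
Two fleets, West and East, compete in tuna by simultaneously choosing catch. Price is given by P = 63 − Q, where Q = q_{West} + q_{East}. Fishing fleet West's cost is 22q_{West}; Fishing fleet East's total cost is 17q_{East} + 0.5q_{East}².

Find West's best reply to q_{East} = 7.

Fishing fleet West's profit: π = q_{West}(63 − (q_{West} + q_{East})) − 22q_{West}.
∂π/∂q_{West} = 41 − 2q_{West} − q_{East} = 0, so q_{West} = 20.5 − 0.5q_{East}.
At q_{East} = 7: q_{West} = 20.5 − 0.5·7 = 17.

17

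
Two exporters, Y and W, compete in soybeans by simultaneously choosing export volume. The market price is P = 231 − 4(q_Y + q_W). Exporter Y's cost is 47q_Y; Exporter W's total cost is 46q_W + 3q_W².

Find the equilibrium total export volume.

26.875

Exporter Y's profit: π = q_Y(231 − 4(q_Y + q_W)) − 47q_Y.
∂π/∂q_Y = 184 − 8q_Y − 4q_W = 0, so q_Y = 23 − 0.5q_W.
For W: ∂π/∂q_W = 185 − 14q_W − 4q_Y = 0 ⇒ q_W = 185/14 − (2/7)q_Y.
Solving the two reaction functions simultaneously: (1 − (−0.5)(−2/7))q_Y = 23 − 0.5·(185/14), so (6/7)q_Y = 459/28 and q_Y = 19.125.
Then q_W = 185/14 − (2/7)·19.125 = 7.75.
Total export volume: 19.125 + 7.75 = 26.875.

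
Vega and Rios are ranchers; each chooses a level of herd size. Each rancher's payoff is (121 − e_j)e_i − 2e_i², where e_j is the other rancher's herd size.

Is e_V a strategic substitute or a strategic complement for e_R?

Vega's payoff is (121 − e_R)e_V − 2e_V².
∂π/∂e_V = 121 − e_R − 4e_V = 0, so e_V = 30.25 − 0.25e_R.
The best-response slope de_V/de_R = −0.25 < 0: the reaction function is downward-sloping, so the choices are strategic substitutes.

strategic substitutes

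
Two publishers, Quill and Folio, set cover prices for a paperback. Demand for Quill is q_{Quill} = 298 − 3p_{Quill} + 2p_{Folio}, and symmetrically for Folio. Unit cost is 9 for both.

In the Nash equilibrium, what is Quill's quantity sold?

Quill's profit: π = (p_{Quill} − 9)(298 − 3p_{Quill} + 2p_{Folio}).
∂π/∂p_{Quill} = 325 − 6p_{Quill} + 2p_{Folio} = 0 ⇒ p_{Quill} = 325/6 + (1/3)p_{Folio}.
By symmetry p_{Folio} = p_{Quill}; substituting into the reaction function, (2/3)p_{Quill} = 325/6 and p_{Quill} = 81.25.
q_{Quill} = 298 − 3·81.25 + 2·81.25 = 216.75.

216.75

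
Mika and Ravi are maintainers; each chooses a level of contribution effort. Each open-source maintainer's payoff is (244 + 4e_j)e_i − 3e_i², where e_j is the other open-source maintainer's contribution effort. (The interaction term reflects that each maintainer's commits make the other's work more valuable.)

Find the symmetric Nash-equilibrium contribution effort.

Mika's payoff is (244 + 4e_R)e_M − 3e_M².
∂π/∂e_M = 244 + 4e_R − 6e_M = 0, so e_M = 122/3 + (2/3)e_R.
By symmetry e_R = e_M; substituting into the reaction function, (1/3)e_M = 122/3 and e_M = 122.

122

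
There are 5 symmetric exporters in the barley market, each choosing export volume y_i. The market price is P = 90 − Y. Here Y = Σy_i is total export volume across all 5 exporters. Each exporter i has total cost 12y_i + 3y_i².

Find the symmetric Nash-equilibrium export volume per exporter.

6.5

A representative exporter's profit is π_i = y_i(90 − Y) − 12y_i − 3y_i², with Y = y_i + Σ_{j≠i} y_j.
First-order condition: 78 − 8y_i − Σ_{j≠i} y_j = 0.
In a symmetric equilibrium every exporter chooses the same y, so Σ_{j≠i} y_j = 4y. The condition becomes 78 − 12y = 0, giving y = 78/12 = 6.5.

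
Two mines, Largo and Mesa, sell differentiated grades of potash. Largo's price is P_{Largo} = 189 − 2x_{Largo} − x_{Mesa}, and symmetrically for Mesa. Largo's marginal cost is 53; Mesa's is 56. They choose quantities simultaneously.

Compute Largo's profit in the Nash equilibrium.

1501.52

Mine Largo's profit: π = x_{Largo}(189 − 2x_{Largo} − x_{Mesa}) − 53x_{Largo}.
∂π/∂x_{Largo} = 136 − 4x_{Largo} − x_{Mesa} = 0 ⇒ x_{Largo} = 34 − 0.25x_{Mesa}.
Similarly x_{Mesa} = 33.25 − 0.25x_{Largo}.
Plugging x_{Mesa} into Largo's best response: x_{Largo} = 34 − 0.25(33.25 − 0.25x_{Largo}) ⇒ 0.9375x_{Largo} = 25.6875, so x_{Largo} = 27.4.
Then x_{Mesa} = 33.25 − 0.25·27.4 = 26.4.
P_{Largo} = 189 − 2·27.4 − 26.4 = 107.8.
Profit = (107.8 − 53)·27.4 = 1501.52.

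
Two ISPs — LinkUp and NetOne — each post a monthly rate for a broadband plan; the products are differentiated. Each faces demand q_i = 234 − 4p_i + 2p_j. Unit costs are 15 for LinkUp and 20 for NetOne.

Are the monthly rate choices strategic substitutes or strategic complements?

strategic complements

LinkUp's profit: π = (p_{LinkUp} − 15)(234 − 4p_{LinkUp} + 2p_{NetOne}).
∂π/∂p_{LinkUp} = 294 − 8p_{LinkUp} + 2p_{NetOne} = 0 ⇒ p_{LinkUp} = 36.75 + 0.25p_{NetOne}.
The best-response slope dp_{LinkUp}/dp_{NetOne} = 0.25 > 0: the reaction function is upward-sloping, so the choices are strategic complements.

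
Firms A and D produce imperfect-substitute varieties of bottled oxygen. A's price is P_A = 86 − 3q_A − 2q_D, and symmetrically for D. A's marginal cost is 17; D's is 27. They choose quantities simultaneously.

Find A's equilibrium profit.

256.6875

Firm A's profit: π = q_A(86 − 3q_A − 2q_D) − 17q_A.
∂π/∂q_A = 69 − 6q_A − 2q_D = 0 ⇒ q_A = 11.5 − (1/3)q_D.
Similarly q_D = 59/6 − (1/3)q_A.
Substituting the second reaction function into the first: q_A = 11.5 − (1/3)(59/6 − (1/3)q_A), which gives (8/9)q_A = 74/9 ⇒ q_A = 9.25.
Then q_D = 59/6 − (1/3)·9.25 = 6.75.
P_A = 86 − 3·9.25 − 2·6.75 = 44.75.
Profit = (44.75 − 17)·9.25 = 256.6875.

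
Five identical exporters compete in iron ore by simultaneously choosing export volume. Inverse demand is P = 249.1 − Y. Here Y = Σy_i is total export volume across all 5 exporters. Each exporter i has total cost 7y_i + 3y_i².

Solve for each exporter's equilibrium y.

20.175

A representative exporter's profit is π_i = y_i(249.1 − Y) − 7y_i − 3y_i², with Y = y_i + Σ_{j≠i} y_j.
First-order condition: 242.1 − 8y_i − Σ_{j≠i} y_j = 0.
With identical exporters, set every y_j = y: then 242.1 − 8y − 4y = 0, i.e. y = 242.1/12 = 20.175.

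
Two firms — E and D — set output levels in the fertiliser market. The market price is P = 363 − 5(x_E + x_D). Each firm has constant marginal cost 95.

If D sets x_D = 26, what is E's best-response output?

13.8

Firm E's profit: π = x_E(363 − 5(x_E + x_D)) − 95x_E.
∂π/∂x_E = 268 − 10x_E − 5x_D = 0, so x_E = 26.8 − 0.5x_D.
At x_D = 26: x_E = 26.8 − 0.5·26 = 13.8.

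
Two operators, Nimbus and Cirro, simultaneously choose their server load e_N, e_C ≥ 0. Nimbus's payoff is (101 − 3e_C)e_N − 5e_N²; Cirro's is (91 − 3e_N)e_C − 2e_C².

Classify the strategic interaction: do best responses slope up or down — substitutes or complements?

Expanding Nimbus's payoff: 101e_N − 3e_Ce_N − 5e_N².
∂π/∂e_N = 101 − 3e_C − 10e_N = 0, so e_N = 10.1 − 0.3e_C.
The best-response slope de_N/de_C = −0.3 < 0: the reaction function is downward-sloping, so the choices are strategic substitutes.

strategic substitutes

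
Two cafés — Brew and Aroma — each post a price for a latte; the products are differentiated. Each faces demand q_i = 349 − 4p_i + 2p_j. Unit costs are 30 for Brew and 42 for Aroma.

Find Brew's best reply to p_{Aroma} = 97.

82.875

Brew's profit: π = (p_{Brew} − 30)(349 − 4p_{Brew} + 2p_{Aroma}).
∂π/∂p_{Brew} = 469 − 8p_{Brew} + 2p_{Aroma} = 0 ⇒ p_{Brew} = 58.625 + 0.25p_{Aroma}.
At p_{Aroma} = 97: p_{Brew} = 58.625 + 0.25·97 = 82.875.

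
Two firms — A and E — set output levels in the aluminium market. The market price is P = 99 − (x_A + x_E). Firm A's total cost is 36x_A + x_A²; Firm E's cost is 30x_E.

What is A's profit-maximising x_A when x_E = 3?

Firm A's profit: π = x_A(99 − (x_A + x_E)) − 36x_A − x_A².
∂π/∂x_A = 63 − 4x_A − x_E = 0, so x_A = 15.75 − 0.25x_E.
At x_E = 3: x_A = 15.75 − 0.25·3 = 15.

15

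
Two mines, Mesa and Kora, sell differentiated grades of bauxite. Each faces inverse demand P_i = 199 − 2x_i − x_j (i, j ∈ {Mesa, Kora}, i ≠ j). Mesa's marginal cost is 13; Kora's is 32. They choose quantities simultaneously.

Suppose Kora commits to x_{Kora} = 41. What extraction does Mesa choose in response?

36.25

Mine Mesa's profit: π = x_{Mesa}(199 − 2x_{Mesa} − x_{Kora}) − 13x_{Mesa}.
∂π/∂x_{Mesa} = 186 − 4x_{Mesa} − x_{Kora} = 0 ⇒ x_{Mesa} = 46.5 − 0.25x_{Kora}.
At x_{Kora} = 41: x_{Mesa} = 46.5 − 0.25·41 = 36.25.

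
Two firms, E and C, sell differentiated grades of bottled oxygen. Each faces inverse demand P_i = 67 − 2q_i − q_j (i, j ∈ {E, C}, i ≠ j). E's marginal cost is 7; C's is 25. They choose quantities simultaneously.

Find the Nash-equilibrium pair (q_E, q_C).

Firm E's profit: π = q_E(67 − 2q_E − q_C) − 7q_E.
∂π/∂q_E = 60 − 4q_E − q_C = 0 ⇒ q_E = 15 − 0.25q_C.
Similarly q_C = 10.5 − 0.25q_E.
Plugging q_C into E's best response: q_E = 15 − 0.25(10.5 − 0.25q_E) ⇒ 0.9375q_E = 12.375, so q_E = 13.2.
Then q_C = 10.5 − 0.25·13.2 = 7.2.

13.2, 7.2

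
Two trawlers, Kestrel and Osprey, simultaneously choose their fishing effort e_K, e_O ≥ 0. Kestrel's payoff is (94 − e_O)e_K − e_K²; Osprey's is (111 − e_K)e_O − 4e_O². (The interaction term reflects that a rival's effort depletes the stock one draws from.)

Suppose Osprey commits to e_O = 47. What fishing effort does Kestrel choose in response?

23.5

Expanding Kestrel's payoff: 94e_K − e_Oe_K − e_K².
∂π/∂e_K = 94 − e_O − 2e_K = 0, so e_K = 47 − 0.5e_O.
At e_O = 47: e_K = 47 − 0.5·47 = 23.5.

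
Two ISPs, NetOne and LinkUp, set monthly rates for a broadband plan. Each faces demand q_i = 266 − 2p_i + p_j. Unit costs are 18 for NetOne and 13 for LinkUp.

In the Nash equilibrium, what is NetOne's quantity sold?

NetOne's profit: π = (p_{NetOne} − 18)(266 − 2p_{NetOne} + p_{LinkUp}).
∂π/∂p_{NetOne} = 302 − 4p_{NetOne} + p_{LinkUp} = 0 ⇒ p_{NetOne} = 75.5 + 0.25p_{LinkUp}.
Similarly p_{LinkUp} = 73 + 0.25p_{NetOne}.
Plugging p_{LinkUp} into NetOne's best response: p_{NetOne} = 75.5 + 0.25(73 + 0.25p_{NetOne}) ⇒ 0.9375p_{NetOne} = 93.75, so p_{NetOne} = 100.
Then p_{LinkUp} = 73 + 0.25·100 = 98.
q_{NetOne} = 266 − 2·100 + 98 = 164.

164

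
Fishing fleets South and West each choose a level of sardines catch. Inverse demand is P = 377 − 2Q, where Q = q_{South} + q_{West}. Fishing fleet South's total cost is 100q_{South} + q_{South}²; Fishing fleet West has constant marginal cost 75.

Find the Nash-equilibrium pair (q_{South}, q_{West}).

25.2, 62.9

Fishing fleet South's profit: π = q_{South}(377 − 2(q_{South} + q_{West})) − 100q_{South} − q_{South}².
∂π/∂q_{South} = 277 − 6q_{South} − 2q_{West} = 0, so q_{South} = 277/6 − (1/3)q_{West}.
For West: ∂π/∂q_{West} = 302 − 4q_{West} − 2q_{South} = 0 ⇒ q_{West} = 75.5 − 0.5q_{South}.
Solving the two reaction functions simultaneously: (1 − (−1/3)(−0.5))q_{South} = 277/6 − (1/3)·75.5, so (5/6)q_{South} = 21 and q_{South} = 25.2.
Then q_{West} = 75.5 − 0.5·25.2 = 62.9.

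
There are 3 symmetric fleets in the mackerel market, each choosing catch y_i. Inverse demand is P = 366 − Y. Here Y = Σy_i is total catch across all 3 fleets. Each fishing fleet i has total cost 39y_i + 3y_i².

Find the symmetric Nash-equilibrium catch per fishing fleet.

32.7

A representative fishing fleet's profit is π_i = y_i(366 − Y) − 39y_i − 3y_i², with Y = y_i + Σ_{j≠i} y_j.
First-order condition: 327 − 8y_i − Σ_{j≠i} y_j = 0.
In a symmetric equilibrium every fishing fleet chooses the same y, so Σ_{j≠i} y_j = 2y. The condition becomes 327 − 10y = 0, giving y = 327/10 = 32.7.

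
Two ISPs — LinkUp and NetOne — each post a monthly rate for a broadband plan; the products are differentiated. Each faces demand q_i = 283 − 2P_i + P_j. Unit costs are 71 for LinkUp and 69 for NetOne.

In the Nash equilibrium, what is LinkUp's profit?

LinkUp's profit: π = (P_{LinkUp} − 71)(283 − 2P_{LinkUp} + P_{NetOne}).
∂π/∂P_{LinkUp} = 425 − 4P_{LinkUp} + P_{NetOne} = 0 ⇒ P_{LinkUp} = 106.25 + 0.25P_{NetOne}.
Similarly P_{NetOne} = 105.25 + 0.25P_{LinkUp}.
Plugging P_{NetOne} into LinkUp's best response: P_{LinkUp} = 106.25 + 0.25(105.25 + 0.25P_{LinkUp}) ⇒ 0.9375P_{LinkUp} = 132.5625, so P_{LinkUp} = 141.4.
Then P_{NetOne} = 105.25 + 0.25·141.4 = 140.6.
q_{LinkUp} = 283 − 2·141.4 + 140.6 = 140.8.
Profit = (141.4 − 71)·140.8 = 9912.32.

9912.32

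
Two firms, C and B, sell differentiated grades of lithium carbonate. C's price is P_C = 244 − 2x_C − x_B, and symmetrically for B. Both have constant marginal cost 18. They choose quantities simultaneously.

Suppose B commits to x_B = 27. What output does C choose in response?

49.75

Firm C's profit: π = x_C(244 − 2x_C − x_B) − 18x_C.
∂π/∂x_C = 226 − 4x_C − x_B = 0 ⇒ x_C = 56.5 − 0.25x_B.
At x_B = 27: x_C = 56.5 − 0.25·27 = 49.75.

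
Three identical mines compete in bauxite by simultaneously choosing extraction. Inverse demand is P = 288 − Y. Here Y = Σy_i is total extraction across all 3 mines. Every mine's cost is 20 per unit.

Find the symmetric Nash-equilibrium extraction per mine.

A representative mine's profit is π_i = y_i(288 − Y) − 20y_i, with Y = y_i + Σ_{j≠i} y_j.
First-order condition: 268 − 2y_i − Σ_{j≠i} y_j = 0.
Imposing symmetry (y_j = y for all j) turns Σ_{j≠i} y_j into 2y, so 268 = 4y and y = 67.

67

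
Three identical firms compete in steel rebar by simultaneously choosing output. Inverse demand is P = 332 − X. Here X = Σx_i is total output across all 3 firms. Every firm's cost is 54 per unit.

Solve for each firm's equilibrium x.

69.5

A representative firm's profit is π_i = x_i(332 − X) − 54x_i, with X = x_i + Σ_{j≠i} x_j.
First-order condition: 278 − 2x_i − Σ_{j≠i} x_j = 0.
Imposing symmetry (x_j = x for all j) turns Σ_{j≠i} x_j into 2x, so 278 = 4x and x = 69.5.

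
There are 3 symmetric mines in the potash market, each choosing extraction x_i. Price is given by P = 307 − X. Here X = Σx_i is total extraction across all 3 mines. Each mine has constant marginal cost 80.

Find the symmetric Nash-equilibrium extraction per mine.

A representative mine's profit is π_i = x_i(307 − X) − 80x_i, with X = x_i + Σ_{j≠i} x_j.
First-order condition: 227 − 2x_i − Σ_{j≠i} x_j = 0.
Imposing symmetry (x_j = x for all j) turns Σ_{j≠i} x_j into 2x, so 227 = 4x and x = 56.75.

56.75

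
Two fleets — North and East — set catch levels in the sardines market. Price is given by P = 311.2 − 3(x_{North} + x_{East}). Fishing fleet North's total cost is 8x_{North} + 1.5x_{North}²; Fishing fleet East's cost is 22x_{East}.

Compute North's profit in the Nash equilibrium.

Fishing fleet North's profit: π = x_{North}(311.2 − 3(x_{North} + x_{East})) − 8x_{North} − 1.5x_{North}².
∂π/∂x_{North} = 303.2 − 9x_{North} − 3x_{East} = 0, so x_{North} = 1516/45 − (1/3)x_{East}.
For East: ∂π/∂x_{East} = 289.2 − 6x_{East} − 3x_{North} = 0 ⇒ x_{East} = 48.2 − 0.5x_{North}.
Solving the two reaction functions simultaneously: (1 − (−1/3)(−0.5))x_{North} = 1516/45 − (1/3)·48.2, so (5/6)x_{North} = 793/45 and x_{North} = 1586/75.
Then x_{East} = 48.2 − 0.5·(1586/75) = 2822/75.
Price P = 311.2 − 3·(4408/75) = 134.88.
North's profit: (134.88 − 8)·(1586/75) − 1.5(1586/75)² = 2012.3168.

2012.3168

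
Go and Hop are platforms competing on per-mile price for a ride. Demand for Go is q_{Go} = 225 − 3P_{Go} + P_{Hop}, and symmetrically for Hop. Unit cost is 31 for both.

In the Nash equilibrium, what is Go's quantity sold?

97.8

Go's profit: π = (P_{Go} − 31)(225 − 3P_{Go} + P_{Hop}).
∂π/∂P_{Go} = 318 − 6P_{Go} + P_{Hop} = 0 ⇒ P_{Go} = 53 + (1/6)P_{Hop}.
The game is symmetric, so in equilibrium P_{Hop} = P_{Go}: the reaction function gives (5/6)P_{Go} = 53, hence P_{Go} = 63.6.
q_{Go} = 225 − 3·63.6 + 63.6 = 97.8.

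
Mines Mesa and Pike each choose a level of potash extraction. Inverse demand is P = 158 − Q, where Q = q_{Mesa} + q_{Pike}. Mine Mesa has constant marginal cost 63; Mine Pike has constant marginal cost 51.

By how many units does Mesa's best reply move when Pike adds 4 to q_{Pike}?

-2

Mine Mesa's profit: π = q_{Mesa}(158 − (q_{Mesa} + q_{Pike})) − 63q_{Mesa}.
∂π/∂q_{Mesa} = 95 − 2q_{Mesa} − q_{Pike} = 0, so q_{Mesa} = 47.5 − 0.5q_{Pike}.
The reaction-function slope is −0.5, so a 4-unit rise in q_{Pike} moves q_{Mesa} by −0.5 × 4 = −2. Mesa's best response falls — the actions are strategic substitutes.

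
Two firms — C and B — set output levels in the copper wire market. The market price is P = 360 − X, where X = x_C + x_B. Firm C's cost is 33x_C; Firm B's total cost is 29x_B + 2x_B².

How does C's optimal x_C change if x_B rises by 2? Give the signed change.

-1

Firm C's profit: π = x_C(360 − (x_C + x_B)) − 33x_C.
∂π/∂x_C = 327 − 2x_C − x_B = 0, so x_C = 163.5 − 0.5x_B.
The reaction-function slope is −0.5, so a 2-unit rise in x_B moves x_C by −0.5 × 2 = −1. C's best response falls — the actions are strategic substitutes.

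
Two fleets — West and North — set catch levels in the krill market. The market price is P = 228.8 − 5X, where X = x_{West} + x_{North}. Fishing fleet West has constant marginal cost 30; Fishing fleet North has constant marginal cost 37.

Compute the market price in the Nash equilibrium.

98.6

Fishing fleet West's profit: π = x_{West}(228.8 − 5(x_{West} + x_{North})) − 30x_{West}.
∂π/∂x_{West} = 198.8 − 10x_{West} − 5x_{North} = 0, so x_{West} = 19.88 − 0.5x_{North}.
By the same steps for North: x_{North} = 19.18 − 0.5x_{West}.
Plugging x_{North} into West's best response: x_{West} = 19.88 − 0.5(19.18 − 0.5x_{West}) ⇒ 0.75x_{West} = 10.29, so x_{West} = 13.72.
Then x_{North} = 19.18 − 0.5·13.72 = 12.32.
Equilibrium price: P = 228.8 − 5·26.04 = 98.6.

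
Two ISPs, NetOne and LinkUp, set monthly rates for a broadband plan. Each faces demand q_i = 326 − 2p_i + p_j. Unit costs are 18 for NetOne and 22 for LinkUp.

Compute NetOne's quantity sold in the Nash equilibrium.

206.4

NetOne's profit: π = (p_{NetOne} − 18)(326 − 2p_{NetOne} + p_{LinkUp}).
∂π/∂p_{NetOne} = 362 − 4p_{NetOne} + p_{LinkUp} = 0 ⇒ p_{NetOne} = 90.5 + 0.25p_{LinkUp}.
Similarly p_{LinkUp} = 92.5 + 0.25p_{NetOne}.
Substituting the second reaction function into the first: p_{NetOne} = 90.5 + 0.25(92.5 + 0.25p_{NetOne}), which gives 0.9375p_{NetOne} = 113.625 ⇒ p_{NetOne} = 121.2.
Then p_{LinkUp} = 92.5 + 0.25·121.2 = 122.8.
q_{NetOne} = 326 − 2·121.2 + 122.8 = 206.4.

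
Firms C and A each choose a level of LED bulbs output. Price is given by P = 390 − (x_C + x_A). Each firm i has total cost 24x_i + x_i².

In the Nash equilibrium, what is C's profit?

10716.48

Firm C's profit: π = x_C(390 − (x_C + x_A)) − 24x_C − x_C².
∂π/∂x_C = 366 − 4x_C − x_A = 0, so x_C = 91.5 − 0.25x_A.
Setting x_C = x_A in the reaction function: x_C = 91.5 − 0.25x_C, so x_C = 91.5 / 1.25 = 73.2.
Price P = 390 − 146.4 = 243.6.
C's profit: (243.6 − 24)·73.2 − (73.2)² = 10716.48.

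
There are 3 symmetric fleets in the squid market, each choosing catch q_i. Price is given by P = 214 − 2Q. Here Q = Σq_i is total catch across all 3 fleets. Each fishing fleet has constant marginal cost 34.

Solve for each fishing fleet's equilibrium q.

22.5

A representative fishing fleet's profit is π_i = q_i(214 − 2Q) − 34q_i, with Q = q_i + Σ_{j≠i} q_j.
First-order condition: 180 − 4q_i − 2Σ_{j≠i} q_j = 0.
In a symmetric equilibrium every fishing fleet chooses the same q, so Σ_{j≠i} q_j = 2q. The condition becomes 180 − 8q = 0, giving q = 180/8 = 22.5.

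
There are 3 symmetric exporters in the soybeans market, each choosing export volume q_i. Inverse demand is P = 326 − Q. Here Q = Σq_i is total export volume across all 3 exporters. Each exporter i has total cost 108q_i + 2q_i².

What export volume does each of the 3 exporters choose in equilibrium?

A representative exporter's profit is π_i = q_i(326 − Q) − 108q_i − 2q_i², with Q = q_i + Σ_{j≠i} q_j.
First-order condition: 218 − 6q_i − Σ_{j≠i} q_j = 0.
In a symmetric equilibrium every exporter chooses the same q, so Σ_{j≠i} q_j = 2q. The condition becomes 218 − 8q = 0, giving q = 218/8 = 27.25.

27.25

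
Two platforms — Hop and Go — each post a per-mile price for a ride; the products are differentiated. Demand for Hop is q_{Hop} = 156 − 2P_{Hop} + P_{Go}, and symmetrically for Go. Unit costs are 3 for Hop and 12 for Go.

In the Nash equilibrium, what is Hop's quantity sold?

104.4

Hop's profit: π = (P_{Hop} − 3)(156 − 2P_{Hop} + P_{Go}).
∂π/∂P_{Hop} = 162 − 4P_{Hop} + P_{Go} = 0 ⇒ P_{Hop} = 40.5 + 0.25P_{Go}.
Similarly P_{Go} = 45 + 0.25P_{Hop}.
Solving the two reaction functions simultaneously: (1 − (0.25)(0.25))P_{Hop} = 40.5 + 0.25·45, so 0.9375P_{Hop} = 51.75 and P_{Hop} = 55.2.
Then P_{Go} = 45 + 0.25·55.2 = 58.8.
q_{Hop} = 156 − 2·55.2 + 58.8 = 104.4.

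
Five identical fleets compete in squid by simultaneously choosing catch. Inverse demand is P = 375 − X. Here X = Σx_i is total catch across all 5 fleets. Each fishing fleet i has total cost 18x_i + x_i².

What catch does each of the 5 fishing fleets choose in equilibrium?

A representative fishing fleet's profit is π_i = x_i(375 − X) − 18x_i − x_i², with X = x_i + Σ_{j≠i} x_j.
First-order condition: 357 − 4x_i − Σ_{j≠i} x_j = 0.
In a symmetric equilibrium every fishing fleet chooses the same x, so Σ_{j≠i} x_j = 4x. The condition becomes 357 − 8x = 0, giving x = 357/8 = 44.625.

44.625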